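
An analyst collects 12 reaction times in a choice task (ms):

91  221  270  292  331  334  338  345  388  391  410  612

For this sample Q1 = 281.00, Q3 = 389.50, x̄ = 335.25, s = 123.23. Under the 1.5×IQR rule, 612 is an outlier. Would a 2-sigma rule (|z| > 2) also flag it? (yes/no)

yes

z = (612 − 335.25) / 123.23 = 2.25.
|z| = 2.25 > 2.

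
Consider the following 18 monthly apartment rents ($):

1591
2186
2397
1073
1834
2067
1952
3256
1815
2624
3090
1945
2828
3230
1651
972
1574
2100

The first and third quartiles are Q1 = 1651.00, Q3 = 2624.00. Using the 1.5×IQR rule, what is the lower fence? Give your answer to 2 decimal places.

191.50

IQR = Q3 − Q1 = 2624.00 − 1651.00 = 973.00.
Lower fence = Q1 − 1.5·IQR = 1651.00 − 1459.50 = 191.50.
Upper fence = Q3 + 1.5·IQR = 2624.00 + 1459.50 = 4083.50.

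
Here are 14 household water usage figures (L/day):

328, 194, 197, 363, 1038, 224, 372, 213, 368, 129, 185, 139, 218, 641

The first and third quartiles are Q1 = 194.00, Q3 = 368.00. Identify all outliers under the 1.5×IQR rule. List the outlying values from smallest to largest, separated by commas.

641, 1038

IQR = Q3 − Q1 = 368.00 − 194.00 = 174.00.
Lower fence = Q1 − 1.5·IQR = 194.00 − 261.00 = -67.00.
Upper fence = Q3 + 1.5·IQR = 368.00 + 261.00 = 629.00.
641 > 629.00 → outlier.
1038 > 629.00 → outlier.
All remaining values lie within [-67.00, 629.00].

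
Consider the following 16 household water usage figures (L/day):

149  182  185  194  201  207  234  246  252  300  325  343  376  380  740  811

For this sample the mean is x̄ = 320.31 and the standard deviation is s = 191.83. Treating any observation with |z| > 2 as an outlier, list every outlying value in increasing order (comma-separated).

Cutoffs at x̄ ± 2s: 320.31 ± 2·191.83 = [-63.35, 703.97].
740: z = 2.19, |z| > 2 → outlier.
811: z = 2.56, |z| > 2 → outlier.
Every other value lies within [-63.35, 703.97].

740, 811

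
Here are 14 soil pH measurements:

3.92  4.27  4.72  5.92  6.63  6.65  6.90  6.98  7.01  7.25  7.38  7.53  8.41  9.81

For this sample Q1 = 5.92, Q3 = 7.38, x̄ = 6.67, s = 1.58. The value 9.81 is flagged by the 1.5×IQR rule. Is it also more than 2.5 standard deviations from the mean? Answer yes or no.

no

z = (9.81 − 6.67) / 1.58 = 1.99.
|z| = 1.99 ≤ 2.5.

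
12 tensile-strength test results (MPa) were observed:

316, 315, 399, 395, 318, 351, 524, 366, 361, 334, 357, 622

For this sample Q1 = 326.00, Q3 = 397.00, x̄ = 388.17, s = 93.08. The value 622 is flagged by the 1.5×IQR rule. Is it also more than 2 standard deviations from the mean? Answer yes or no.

z = (622 − 388.17) / 93.08 = 2.51.
|z| = 2.51 > 2.

yes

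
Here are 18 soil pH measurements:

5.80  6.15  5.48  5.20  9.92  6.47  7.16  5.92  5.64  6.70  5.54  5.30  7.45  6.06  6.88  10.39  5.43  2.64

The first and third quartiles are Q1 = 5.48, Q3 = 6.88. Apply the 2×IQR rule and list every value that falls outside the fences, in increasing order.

2.64, 9.92, 10.39

IQR = Q3 − Q1 = 6.88 − 5.48 = 1.40.
Lower fence = Q1 − 2·IQR = 5.48 − 2.80 = 2.68.
Upper fence = Q3 + 2·IQR = 6.88 + 2.80 = 9.68.
2.64 < 2.68 → outlier.
9.92 > 9.68 → outlier.
10.39 > 9.68 → outlier.
All remaining values lie within [2.68, 9.68].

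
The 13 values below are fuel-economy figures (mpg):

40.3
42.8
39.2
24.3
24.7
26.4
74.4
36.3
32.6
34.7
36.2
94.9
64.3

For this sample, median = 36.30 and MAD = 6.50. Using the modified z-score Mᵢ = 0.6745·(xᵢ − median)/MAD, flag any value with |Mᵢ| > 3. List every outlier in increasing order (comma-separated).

|Mᵢ| > 3 ⇔ |xᵢ − 36.30| > 3·6.50/0.6745 = 28.91.
So outliers lie outside [7.39, 65.21].
74.4: M = 3.95 → outlier.
94.9: M = 6.08 → outlier.

74.4, 94.9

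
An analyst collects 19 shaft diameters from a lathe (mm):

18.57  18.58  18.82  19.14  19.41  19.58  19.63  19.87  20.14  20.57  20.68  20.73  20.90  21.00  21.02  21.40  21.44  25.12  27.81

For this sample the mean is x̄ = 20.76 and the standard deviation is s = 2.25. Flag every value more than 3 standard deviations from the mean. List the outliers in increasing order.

Cutoffs at x̄ ± 3s: 20.76 ± 3·2.25 = [14.01, 27.51].
27.81: z = 3.13, |z| > 3 → outlier.
Every other value lies within [14.01, 27.51].

27.81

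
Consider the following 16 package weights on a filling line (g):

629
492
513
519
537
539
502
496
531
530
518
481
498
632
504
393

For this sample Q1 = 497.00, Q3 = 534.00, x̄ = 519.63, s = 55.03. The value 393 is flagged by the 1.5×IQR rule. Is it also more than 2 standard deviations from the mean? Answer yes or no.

z = (393 − 519.63) / 55.03 = -2.30.
|z| = 2.30 > 2.

yes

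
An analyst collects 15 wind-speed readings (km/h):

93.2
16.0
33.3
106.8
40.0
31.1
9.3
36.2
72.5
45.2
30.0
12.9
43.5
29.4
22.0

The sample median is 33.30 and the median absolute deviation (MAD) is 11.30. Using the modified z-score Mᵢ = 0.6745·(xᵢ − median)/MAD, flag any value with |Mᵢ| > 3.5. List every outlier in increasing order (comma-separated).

93.2, 106.8

|Mᵢ| > 3.5 ⇔ |xᵢ − 33.30| > 3.5·11.30/0.6745 = 58.64.
So outliers lie outside [-25.34, 91.94].
93.2: M = 3.58 → outlier.
106.8: M = 4.39 → outlier.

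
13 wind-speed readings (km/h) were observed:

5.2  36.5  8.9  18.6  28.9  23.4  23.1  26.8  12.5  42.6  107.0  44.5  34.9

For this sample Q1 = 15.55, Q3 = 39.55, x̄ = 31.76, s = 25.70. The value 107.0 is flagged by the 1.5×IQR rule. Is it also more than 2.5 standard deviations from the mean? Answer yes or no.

z = (107.0 − 31.76) / 25.70 = 2.93.
|z| = 2.93 > 2.5.

yes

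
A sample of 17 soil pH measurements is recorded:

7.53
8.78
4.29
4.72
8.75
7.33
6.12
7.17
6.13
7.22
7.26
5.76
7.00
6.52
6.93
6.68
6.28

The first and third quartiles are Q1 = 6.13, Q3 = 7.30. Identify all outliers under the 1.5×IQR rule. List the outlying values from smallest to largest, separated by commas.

4.29

IQR = Q3 − Q1 = 7.30 − 6.13 = 1.17.
Lower fence = Q1 − 1.5·IQR = 6.13 − 1.755 = 4.375.
Upper fence = Q3 + 1.5·IQR = 7.30 + 1.755 = 9.055.
4.29 < 4.375 → outlier.
All remaining values lie within [4.375, 9.055].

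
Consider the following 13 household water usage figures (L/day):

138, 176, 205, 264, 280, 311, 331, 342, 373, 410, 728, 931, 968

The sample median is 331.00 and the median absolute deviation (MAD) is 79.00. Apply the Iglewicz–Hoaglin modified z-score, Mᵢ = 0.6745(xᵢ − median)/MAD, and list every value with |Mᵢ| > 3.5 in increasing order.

931, 968

|Mᵢ| > 3.5 ⇔ |xᵢ − 331.00| > 3.5·79.00/0.6745 = 409.93.
So outliers lie outside [-78.93, 740.93].
931: M = 5.12 → outlier.
968: M = 5.44 → outlier.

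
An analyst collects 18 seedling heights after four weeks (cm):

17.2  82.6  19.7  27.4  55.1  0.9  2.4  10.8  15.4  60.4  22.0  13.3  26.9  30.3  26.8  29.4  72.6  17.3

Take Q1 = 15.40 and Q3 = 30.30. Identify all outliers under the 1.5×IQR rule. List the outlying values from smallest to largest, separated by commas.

IQR = Q3 − Q1 = 30.30 − 15.40 = 14.90.
Lower fence = Q1 − 1.5·IQR = 15.40 − 22.35 = -6.95.
Upper fence = Q3 + 1.5·IQR = 30.30 + 22.35 = 52.65.
55.1 > 52.65 → outlier.
60.4 > 52.65 → outlier.
72.6 > 52.65 → outlier.
82.6 > 52.65 → outlier.
All remaining values lie within [-6.95, 52.65].

55.1, 60.4, 72.6, 82.6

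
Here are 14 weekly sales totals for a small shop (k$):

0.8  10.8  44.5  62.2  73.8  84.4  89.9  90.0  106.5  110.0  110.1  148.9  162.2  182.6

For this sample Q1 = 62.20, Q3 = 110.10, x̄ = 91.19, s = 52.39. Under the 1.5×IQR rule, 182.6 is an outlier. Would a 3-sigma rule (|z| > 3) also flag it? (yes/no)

no

z = (182.6 − 91.19) / 52.39 = 1.74.
|z| = 1.74 ≤ 3.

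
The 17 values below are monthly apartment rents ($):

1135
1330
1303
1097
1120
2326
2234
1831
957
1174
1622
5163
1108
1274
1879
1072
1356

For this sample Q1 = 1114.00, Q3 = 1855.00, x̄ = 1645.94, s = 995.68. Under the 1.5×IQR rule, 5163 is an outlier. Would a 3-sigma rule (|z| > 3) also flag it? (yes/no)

yes

z = (5163 − 1645.94) / 995.68 = 3.53.
|z| = 3.53 > 3.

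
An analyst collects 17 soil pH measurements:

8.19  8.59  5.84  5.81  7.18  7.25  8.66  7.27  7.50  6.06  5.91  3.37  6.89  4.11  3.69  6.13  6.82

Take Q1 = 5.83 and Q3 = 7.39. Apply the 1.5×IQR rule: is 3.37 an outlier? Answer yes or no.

IQR = Q3 − Q1 = 7.39 − 5.83 = 1.56.
Lower fence = Q1 − 1.5·IQR = 5.83 − 2.34 = 3.49.
Upper fence = Q3 + 1.5·IQR = 7.39 + 2.34 = 9.73.
3.37 lies below the lower fence.

yes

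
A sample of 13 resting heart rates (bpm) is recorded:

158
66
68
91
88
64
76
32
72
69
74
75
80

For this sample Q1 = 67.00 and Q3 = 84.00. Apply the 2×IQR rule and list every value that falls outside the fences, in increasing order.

32, 158

IQR = Q3 − Q1 = 84.00 − 67.00 = 17.00.
Lower fence = Q1 − 2·IQR = 67.00 − 34.00 = 33.00.
Upper fence = Q3 + 2·IQR = 84.00 + 34.00 = 118.00.
32 < 33.00 → outlier.
158 > 118.00 → outlier.
All remaining values lie within [33.00, 118.00].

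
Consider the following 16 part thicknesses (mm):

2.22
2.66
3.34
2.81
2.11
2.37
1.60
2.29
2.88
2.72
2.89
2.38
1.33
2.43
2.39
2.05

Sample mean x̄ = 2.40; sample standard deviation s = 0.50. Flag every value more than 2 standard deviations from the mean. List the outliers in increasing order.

1.33

Cutoffs at x̄ ± 2s: 2.40 ± 2·0.50 = [1.40, 3.40].
1.33: z = -2.14, |z| > 2 → outlier.
Every other value lies within [1.40, 3.40].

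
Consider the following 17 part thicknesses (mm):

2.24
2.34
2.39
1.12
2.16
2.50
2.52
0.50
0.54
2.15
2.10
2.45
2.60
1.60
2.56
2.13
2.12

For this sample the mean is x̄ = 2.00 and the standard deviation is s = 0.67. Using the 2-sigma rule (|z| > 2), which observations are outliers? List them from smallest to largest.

Cutoffs at x̄ ± 2s: 2.00 ± 2·0.67 = [0.66, 3.34].
0.50: z = -2.24, |z| > 2 → outlier.
0.54: z = -2.18, |z| > 2 → outlier.
Every other value lies within [0.66, 3.34].

0.50, 0.54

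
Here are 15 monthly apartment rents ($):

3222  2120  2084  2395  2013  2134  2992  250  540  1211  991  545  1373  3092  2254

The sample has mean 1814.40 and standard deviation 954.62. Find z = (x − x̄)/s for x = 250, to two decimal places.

-1.64

z = (250 − 1814.40) / 954.62 = -1.64.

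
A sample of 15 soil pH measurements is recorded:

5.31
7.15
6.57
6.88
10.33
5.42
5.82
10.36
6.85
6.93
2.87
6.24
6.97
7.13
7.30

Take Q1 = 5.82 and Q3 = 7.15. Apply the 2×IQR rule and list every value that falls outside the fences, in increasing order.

IQR = Q3 − Q1 = 7.15 − 5.82 = 1.33.
Lower fence = Q1 − 2·IQR = 5.82 − 2.66 = 3.16.
Upper fence = Q3 + 2·IQR = 7.15 + 2.66 = 9.81.
2.87 < 3.16 → outlier.
10.33 > 9.81 → outlier.
10.36 > 9.81 → outlier.
All remaining values lie within [3.16, 9.81].

2.87, 10.33, 10.36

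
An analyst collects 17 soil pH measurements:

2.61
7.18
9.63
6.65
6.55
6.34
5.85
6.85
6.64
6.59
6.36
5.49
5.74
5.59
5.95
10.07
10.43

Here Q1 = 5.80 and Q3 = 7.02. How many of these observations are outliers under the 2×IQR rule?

4

IQR = 1.22; fences at 5.80 − 2.44 = 3.36 and 7.02 + 2.44 = 9.46.
Outside the cutoffs: 2.61, 9.63, 10.07, 10.43.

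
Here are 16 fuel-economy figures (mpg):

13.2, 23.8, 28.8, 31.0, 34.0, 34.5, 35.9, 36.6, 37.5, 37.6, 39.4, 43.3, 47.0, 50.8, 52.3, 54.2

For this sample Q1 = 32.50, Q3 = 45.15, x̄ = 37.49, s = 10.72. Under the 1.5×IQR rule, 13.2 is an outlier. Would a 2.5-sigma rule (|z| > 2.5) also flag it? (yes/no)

z = (13.2 − 37.49) / 10.72 = -2.27.
|z| = 2.27 ≤ 2.5.

no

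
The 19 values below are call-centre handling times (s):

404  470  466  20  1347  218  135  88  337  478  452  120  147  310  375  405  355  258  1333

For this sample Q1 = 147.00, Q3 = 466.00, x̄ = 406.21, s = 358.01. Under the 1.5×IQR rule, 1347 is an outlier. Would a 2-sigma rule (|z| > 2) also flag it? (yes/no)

z = (1347 − 406.21) / 358.01 = 2.63.
|z| = 2.63 > 2.

yes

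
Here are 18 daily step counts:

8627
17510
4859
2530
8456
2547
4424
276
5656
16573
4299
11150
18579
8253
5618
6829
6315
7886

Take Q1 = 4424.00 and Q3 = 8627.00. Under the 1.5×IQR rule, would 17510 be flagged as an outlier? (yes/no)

yes

IQR = Q3 − Q1 = 8627.00 − 4424.00 = 4203.00.
Lower fence = Q1 − 1.5·IQR = 4424.00 − 6304.50 = -1880.50.
Upper fence = Q3 + 1.5·IQR = 8627.00 + 6304.50 = 14931.50.
17510 lies above the upper fence.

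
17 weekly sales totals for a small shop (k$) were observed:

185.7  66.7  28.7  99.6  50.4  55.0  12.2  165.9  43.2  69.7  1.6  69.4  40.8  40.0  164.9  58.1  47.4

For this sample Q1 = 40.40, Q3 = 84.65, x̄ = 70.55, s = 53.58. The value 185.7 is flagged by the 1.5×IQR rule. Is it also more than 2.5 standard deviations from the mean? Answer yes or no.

z = (185.7 − 70.55) / 53.58 = 2.15.
|z| = 2.15 ≤ 2.5.

no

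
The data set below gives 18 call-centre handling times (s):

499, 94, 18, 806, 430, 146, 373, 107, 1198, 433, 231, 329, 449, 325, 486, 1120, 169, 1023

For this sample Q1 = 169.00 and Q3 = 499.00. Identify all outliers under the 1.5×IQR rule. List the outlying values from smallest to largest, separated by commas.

IQR = Q3 − Q1 = 499.00 − 169.00 = 330.00.
Lower fence = Q1 − 1.5·IQR = 169.00 − 495.00 = -326.00.
Upper fence = Q3 + 1.5·IQR = 499.00 + 495.00 = 994.00.
1023 > 994.00 → outlier.
1120 > 994.00 → outlier.
1198 > 994.00 → outlier.
All remaining values lie within [-326.00, 994.00].

1023, 1120, 1198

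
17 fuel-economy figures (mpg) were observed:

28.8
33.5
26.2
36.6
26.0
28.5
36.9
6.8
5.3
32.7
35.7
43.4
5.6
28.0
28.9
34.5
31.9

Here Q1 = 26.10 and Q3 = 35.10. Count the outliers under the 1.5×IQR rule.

3

IQR = 9.00; fences at 26.10 − 13.50 = 12.60 and 35.10 + 13.50 = 48.60.
Outside the cutoffs: 5.3, 5.6, 6.8.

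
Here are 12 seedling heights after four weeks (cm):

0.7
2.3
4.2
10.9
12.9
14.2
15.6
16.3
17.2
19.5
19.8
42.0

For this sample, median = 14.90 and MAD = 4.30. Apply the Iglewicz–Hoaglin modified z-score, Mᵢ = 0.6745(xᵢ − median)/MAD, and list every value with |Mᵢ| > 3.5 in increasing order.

42.0

|Mᵢ| > 3.5 ⇔ |xᵢ − 14.90| > 3.5·4.30/0.6745 = 22.31.
So outliers lie outside [-7.41, 37.21].
42.0: M = 4.25 → outlier.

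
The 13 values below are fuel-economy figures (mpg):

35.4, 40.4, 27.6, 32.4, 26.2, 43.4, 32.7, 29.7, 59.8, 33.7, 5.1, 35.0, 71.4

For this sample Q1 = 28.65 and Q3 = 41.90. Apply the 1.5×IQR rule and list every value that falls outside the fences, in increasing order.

5.1, 71.4

IQR = Q3 − Q1 = 41.90 − 28.65 = 13.25.
Lower fence = Q1 − 1.5·IQR = 28.65 − 19.875 = 8.775.
Upper fence = Q3 + 1.5·IQR = 41.90 + 19.875 = 61.775.
5.1 < 8.775 → outlier.
71.4 > 61.775 → outlier.
All remaining values lie within [8.775, 61.775].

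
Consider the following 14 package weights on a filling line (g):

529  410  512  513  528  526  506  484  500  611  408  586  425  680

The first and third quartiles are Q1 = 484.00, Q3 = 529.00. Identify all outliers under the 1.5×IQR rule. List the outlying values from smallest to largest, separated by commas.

408, 410, 611, 680

IQR = Q3 − Q1 = 529.00 − 484.00 = 45.00.
Lower fence = Q1 − 1.5·IQR = 484.00 − 67.50 = 416.50.
Upper fence = Q3 + 1.5·IQR = 529.00 + 67.50 = 596.50.
408 < 416.50 → outlier.
410 < 416.50 → outlier.
611 > 596.50 → outlier.
680 > 596.50 → outlier.
All remaining values lie within [416.50, 596.50].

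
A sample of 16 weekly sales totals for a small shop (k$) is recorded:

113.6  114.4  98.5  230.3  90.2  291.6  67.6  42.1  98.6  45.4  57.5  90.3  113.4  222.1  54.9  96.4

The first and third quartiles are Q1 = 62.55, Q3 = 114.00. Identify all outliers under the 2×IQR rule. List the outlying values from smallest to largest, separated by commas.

IQR = Q3 − Q1 = 114.00 − 62.55 = 51.45.
Lower fence = Q1 − 2·IQR = 62.55 − 102.90 = -40.35.
Upper fence = Q3 + 2·IQR = 114.00 + 102.90 = 216.90.
222.1 > 216.90 → outlier.
230.3 > 216.90 → outlier.
291.6 > 216.90 → outlier.
All remaining values lie within [-40.35, 216.90].

222.1, 230.3, 291.6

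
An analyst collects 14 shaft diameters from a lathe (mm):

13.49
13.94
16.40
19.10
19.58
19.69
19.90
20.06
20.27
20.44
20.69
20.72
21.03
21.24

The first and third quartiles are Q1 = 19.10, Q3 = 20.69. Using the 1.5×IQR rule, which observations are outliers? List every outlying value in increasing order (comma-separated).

13.49, 13.94, 16.40

IQR = Q3 − Q1 = 20.69 − 19.10 = 1.59.
Lower fence = Q1 − 1.5·IQR = 19.10 − 2.385 = 16.715.
Upper fence = Q3 + 1.5·IQR = 20.69 + 2.385 = 23.075.
13.49 < 16.715 → outlier.
13.94 < 16.715 → outlier.
16.40 < 16.715 → outlier.
All remaining values lie within [16.715, 23.075].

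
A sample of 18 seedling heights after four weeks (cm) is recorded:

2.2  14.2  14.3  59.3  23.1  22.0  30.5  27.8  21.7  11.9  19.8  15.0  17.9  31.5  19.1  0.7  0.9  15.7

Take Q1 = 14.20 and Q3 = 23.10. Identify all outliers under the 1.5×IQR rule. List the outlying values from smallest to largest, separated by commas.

0.7, 59.3

IQR = Q3 − Q1 = 23.10 − 14.20 = 8.90.
Lower fence = Q1 − 1.5·IQR = 14.20 − 13.35 = 0.85.
Upper fence = Q3 + 1.5·IQR = 23.10 + 13.35 = 36.45.
0.7 < 0.85 → outlier.
59.3 > 36.45 → outlier.
All remaining values lie within [0.85, 36.45].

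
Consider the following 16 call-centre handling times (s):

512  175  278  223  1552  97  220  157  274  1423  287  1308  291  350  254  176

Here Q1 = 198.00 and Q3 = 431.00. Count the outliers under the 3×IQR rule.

3

IQR = 233.00; fences at 198.00 − 699.00 = -501.00 and 431.00 + 699.00 = 1130.00.
Outside the cutoffs: 1308, 1423, 1552.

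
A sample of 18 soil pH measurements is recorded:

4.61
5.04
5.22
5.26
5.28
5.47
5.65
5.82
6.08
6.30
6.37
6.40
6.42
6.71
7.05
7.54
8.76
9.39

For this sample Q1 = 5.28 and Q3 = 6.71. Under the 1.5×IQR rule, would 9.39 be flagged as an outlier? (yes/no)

yes

IQR = Q3 − Q1 = 6.71 − 5.28 = 1.43.
Lower fence = Q1 − 1.5·IQR = 5.28 − 2.145 = 3.135.
Upper fence = Q3 + 1.5·IQR = 6.71 + 2.145 = 8.855.
9.39 lies above the upper fence.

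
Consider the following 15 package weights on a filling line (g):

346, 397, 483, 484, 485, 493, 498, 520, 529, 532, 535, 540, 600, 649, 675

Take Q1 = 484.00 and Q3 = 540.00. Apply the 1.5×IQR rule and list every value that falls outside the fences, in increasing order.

346, 397, 649, 675

IQR = Q3 − Q1 = 540.00 − 484.00 = 56.00.
Lower fence = Q1 − 1.5·IQR = 484.00 − 84.00 = 400.00.
Upper fence = Q3 + 1.5·IQR = 540.00 + 84.00 = 624.00.
346 < 400.00 → outlier.
397 < 400.00 → outlier.
649 > 624.00 → outlier.
675 > 624.00 → outlier.
All remaining values lie within [400.00, 624.00].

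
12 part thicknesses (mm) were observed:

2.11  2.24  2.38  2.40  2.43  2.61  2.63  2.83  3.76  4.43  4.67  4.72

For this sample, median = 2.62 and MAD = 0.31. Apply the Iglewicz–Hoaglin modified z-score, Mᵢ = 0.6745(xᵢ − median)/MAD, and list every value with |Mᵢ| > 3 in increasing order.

|Mᵢ| > 3 ⇔ |xᵢ − 2.62| > 3·0.31/0.6745 = 1.38.
So outliers lie outside [1.24, 4.00].
4.43: M = 3.94 → outlier.
4.67: M = 4.46 → outlier.
4.72: M = 4.57 → outlier.

4.43, 4.67, 4.72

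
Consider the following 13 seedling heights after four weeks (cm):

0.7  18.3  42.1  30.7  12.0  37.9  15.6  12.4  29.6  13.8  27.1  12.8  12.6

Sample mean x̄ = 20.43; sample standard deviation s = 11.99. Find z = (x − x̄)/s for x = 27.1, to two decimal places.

z = (27.1 − 20.43) / 11.99 = 0.56.

0.56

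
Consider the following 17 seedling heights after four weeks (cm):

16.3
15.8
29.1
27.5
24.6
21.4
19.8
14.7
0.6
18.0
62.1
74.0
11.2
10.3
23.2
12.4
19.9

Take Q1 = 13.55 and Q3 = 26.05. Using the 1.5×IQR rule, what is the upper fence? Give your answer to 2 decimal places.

IQR = Q3 − Q1 = 26.05 − 13.55 = 12.50.
Lower fence = Q1 − 1.5·IQR = 13.55 − 18.75 = -5.20.
Upper fence = Q3 + 1.5·IQR = 26.05 + 18.75 = 44.80.

44.80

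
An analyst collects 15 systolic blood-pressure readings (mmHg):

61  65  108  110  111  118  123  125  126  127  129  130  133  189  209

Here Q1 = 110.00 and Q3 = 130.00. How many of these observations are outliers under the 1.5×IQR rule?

4

IQR = 20.00; fences at 110.00 − 30.00 = 80.00 and 130.00 + 30.00 = 160.00.
Outside the cutoffs: 61, 65, 189, 209.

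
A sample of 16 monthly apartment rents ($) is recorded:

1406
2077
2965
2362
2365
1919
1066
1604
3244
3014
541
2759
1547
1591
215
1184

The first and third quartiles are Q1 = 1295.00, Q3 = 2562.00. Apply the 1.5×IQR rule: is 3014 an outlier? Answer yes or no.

IQR = Q3 − Q1 = 2562.00 − 1295.00 = 1267.00.
Lower fence = Q1 − 1.5·IQR = 1295.00 − 1900.50 = -605.50.
Upper fence = Q3 + 1.5·IQR = 2562.00 + 1900.50 = 4462.50.
3014 lies within [-605.50, 4462.50].

no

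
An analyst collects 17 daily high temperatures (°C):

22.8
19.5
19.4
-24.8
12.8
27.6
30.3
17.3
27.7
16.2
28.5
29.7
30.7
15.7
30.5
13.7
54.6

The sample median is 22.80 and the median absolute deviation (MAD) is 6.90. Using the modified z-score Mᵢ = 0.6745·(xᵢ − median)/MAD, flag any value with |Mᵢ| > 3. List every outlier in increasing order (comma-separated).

|Mᵢ| > 3 ⇔ |xᵢ − 22.80| > 3·6.90/0.6745 = 30.69.
So outliers lie outside [-7.89, 53.49].
-24.8: M = -4.65 → outlier.
54.6: M = 3.11 → outlier.

-24.8, 54.6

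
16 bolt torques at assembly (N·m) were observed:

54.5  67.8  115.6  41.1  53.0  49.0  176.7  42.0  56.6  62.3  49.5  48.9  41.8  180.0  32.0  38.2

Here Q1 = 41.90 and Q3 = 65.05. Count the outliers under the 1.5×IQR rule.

3

IQR = 23.15; fences at 41.90 − 34.725 = 7.175 and 65.05 + 34.725 = 99.775.
Outside the cutoffs: 115.6, 176.7, 180.0.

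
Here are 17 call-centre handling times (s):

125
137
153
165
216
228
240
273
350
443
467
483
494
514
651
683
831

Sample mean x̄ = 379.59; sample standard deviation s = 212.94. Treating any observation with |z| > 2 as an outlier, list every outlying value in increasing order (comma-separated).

Cutoffs at x̄ ± 2s: 379.59 ± 2·212.94 = [-46.29, 805.47].
831: z = 2.12, |z| > 2 → outlier.
Every other value lies within [-46.29, 805.47].

831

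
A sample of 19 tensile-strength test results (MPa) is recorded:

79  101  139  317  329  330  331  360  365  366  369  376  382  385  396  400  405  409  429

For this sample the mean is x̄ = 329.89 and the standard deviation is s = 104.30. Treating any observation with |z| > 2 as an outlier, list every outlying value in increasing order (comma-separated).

79, 101

Cutoffs at x̄ ± 2s: 329.89 ± 2·104.30 = [121.29, 538.49].
79: z = -2.41, |z| > 2 → outlier.
101: z = -2.19, |z| > 2 → outlier.
Every other value lies within [121.29, 538.49].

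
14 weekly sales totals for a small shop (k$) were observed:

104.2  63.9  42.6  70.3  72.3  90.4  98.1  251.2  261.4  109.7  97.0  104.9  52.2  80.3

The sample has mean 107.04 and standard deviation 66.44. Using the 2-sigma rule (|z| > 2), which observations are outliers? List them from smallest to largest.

Cutoffs at x̄ ± 2s: 107.04 ± 2·66.44 = [-25.84, 239.92].
251.2: z = 2.17, |z| > 2 → outlier.
261.4: z = 2.32, |z| > 2 → outlier.
Every other value lies within [-25.84, 239.92].

251.2, 261.4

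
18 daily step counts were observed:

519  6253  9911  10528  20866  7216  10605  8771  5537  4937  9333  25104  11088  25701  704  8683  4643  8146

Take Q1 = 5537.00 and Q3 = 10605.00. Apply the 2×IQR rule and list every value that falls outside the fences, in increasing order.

20866, 25104, 25701

IQR = Q3 − Q1 = 10605.00 − 5537.00 = 5068.00.
Lower fence = Q1 − 2·IQR = 5537.00 − 10136.00 = -4599.00.
Upper fence = Q3 + 2·IQR = 10605.00 + 10136.00 = 20741.00.
20866 > 20741.00 → outlier.
25104 > 20741.00 → outlier.
25701 > 20741.00 → outlier.
All remaining values lie within [-4599.00, 20741.00].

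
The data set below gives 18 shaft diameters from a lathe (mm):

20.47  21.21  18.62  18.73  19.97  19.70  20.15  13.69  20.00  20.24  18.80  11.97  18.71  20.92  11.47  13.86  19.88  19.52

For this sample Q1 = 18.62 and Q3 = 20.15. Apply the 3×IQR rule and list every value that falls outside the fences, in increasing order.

11.47, 11.97, 13.69, 13.86

IQR = Q3 − Q1 = 20.15 − 18.62 = 1.53.
Lower fence = Q1 − 3·IQR = 18.62 − 4.59 = 14.03.
Upper fence = Q3 + 3·IQR = 20.15 + 4.59 = 24.74.
11.47 < 14.03 → outlier.
11.97 < 14.03 → outlier.
13.69 < 14.03 → outlier.
13.86 < 14.03 → outlier.
All remaining values lie within [14.03, 24.74].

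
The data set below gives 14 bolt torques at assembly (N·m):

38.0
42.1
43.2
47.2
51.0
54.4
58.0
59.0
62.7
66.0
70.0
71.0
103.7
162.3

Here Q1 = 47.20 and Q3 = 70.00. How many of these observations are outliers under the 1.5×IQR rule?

1

IQR = 22.80; fences at 47.20 − 34.20 = 13.00 and 70.00 + 34.20 = 104.20.
Outside the cutoffs: 162.3.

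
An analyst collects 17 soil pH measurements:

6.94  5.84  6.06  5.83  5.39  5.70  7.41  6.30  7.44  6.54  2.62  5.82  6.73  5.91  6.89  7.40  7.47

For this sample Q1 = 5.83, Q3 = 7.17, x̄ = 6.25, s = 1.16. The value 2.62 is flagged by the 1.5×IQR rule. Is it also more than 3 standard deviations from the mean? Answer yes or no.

yes

z = (2.62 − 6.25) / 1.16 = -3.13.
|z| = 3.13 > 3.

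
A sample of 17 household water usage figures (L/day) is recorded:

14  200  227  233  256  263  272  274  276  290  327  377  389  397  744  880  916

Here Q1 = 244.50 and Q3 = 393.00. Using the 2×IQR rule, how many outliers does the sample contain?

IQR = 148.50; fences at 244.50 − 297.00 = -52.50 and 393.00 + 297.00 = 690.00.
Outside the cutoffs: 744, 880, 916.

3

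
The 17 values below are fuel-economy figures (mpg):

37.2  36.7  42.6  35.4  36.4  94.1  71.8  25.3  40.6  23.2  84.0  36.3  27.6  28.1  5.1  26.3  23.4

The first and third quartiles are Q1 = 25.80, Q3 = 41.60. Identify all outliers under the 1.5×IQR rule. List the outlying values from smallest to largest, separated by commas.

IQR = Q3 − Q1 = 41.60 − 25.80 = 15.80.
Lower fence = Q1 − 1.5·IQR = 25.80 − 23.70 = 2.10.
Upper fence = Q3 + 1.5·IQR = 41.60 + 23.70 = 65.30.
71.8 > 65.30 → outlier.
84.0 > 65.30 → outlier.
94.1 > 65.30 → outlier.
All remaining values lie within [2.10, 65.30].

71.8, 84.0, 94.1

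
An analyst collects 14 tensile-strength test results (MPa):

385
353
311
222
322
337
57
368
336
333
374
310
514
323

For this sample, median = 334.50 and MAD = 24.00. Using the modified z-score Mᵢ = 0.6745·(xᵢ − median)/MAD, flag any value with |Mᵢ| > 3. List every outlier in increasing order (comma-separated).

|Mᵢ| > 3 ⇔ |xᵢ − 334.50| > 3·24.00/0.6745 = 106.75.
So outliers lie outside [227.75, 441.25].
57: M = -7.80 → outlier.
222: M = -3.16 → outlier.
514: M = 5.04 → outlier.

57, 222, 514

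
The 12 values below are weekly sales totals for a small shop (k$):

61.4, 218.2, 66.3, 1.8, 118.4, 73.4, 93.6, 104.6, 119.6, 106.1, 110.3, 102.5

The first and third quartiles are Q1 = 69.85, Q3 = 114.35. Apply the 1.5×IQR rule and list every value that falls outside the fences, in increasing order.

1.8, 218.2

IQR = Q3 − Q1 = 114.35 − 69.85 = 44.50.
Lower fence = Q1 − 1.5·IQR = 69.85 − 66.75 = 3.10.
Upper fence = Q3 + 1.5·IQR = 114.35 + 66.75 = 181.10.
1.8 < 3.10 → outlier.
218.2 > 181.10 → outlier.
All remaining values lie within [3.10, 181.10].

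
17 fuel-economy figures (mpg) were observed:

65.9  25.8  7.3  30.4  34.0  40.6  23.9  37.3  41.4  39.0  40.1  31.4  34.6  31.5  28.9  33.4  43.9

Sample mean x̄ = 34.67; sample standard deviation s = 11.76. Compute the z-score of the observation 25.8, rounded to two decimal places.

-0.75

z = (25.8 − 34.67) / 11.76 = -0.75.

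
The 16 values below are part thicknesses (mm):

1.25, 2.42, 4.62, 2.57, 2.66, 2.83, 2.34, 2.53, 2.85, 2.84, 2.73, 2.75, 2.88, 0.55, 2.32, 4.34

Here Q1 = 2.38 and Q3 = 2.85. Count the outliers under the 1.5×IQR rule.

4

IQR = 0.47; fences at 2.38 − 0.705 = 1.675 and 2.85 + 0.705 = 3.555.
Outside the cutoffs: 0.55, 1.25, 4.34, 4.62.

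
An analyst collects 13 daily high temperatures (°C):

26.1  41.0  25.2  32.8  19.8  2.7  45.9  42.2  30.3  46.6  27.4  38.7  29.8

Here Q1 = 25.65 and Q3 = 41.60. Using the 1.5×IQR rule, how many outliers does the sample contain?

0

IQR = 15.95; fences at 25.65 − 23.925 = 1.725 and 41.60 + 23.925 = 65.525.
Every value lies within the cutoffs.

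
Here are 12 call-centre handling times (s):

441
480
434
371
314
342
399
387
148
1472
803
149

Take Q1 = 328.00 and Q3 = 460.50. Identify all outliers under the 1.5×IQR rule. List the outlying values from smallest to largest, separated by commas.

IQR = Q3 − Q1 = 460.50 − 328.00 = 132.50.
Lower fence = Q1 − 1.5·IQR = 328.00 − 198.75 = 129.25.
Upper fence = Q3 + 1.5·IQR = 460.50 + 198.75 = 659.25.
803 > 659.25 → outlier.
1472 > 659.25 → outlier.
All remaining values lie within [129.25, 659.25].

803, 1472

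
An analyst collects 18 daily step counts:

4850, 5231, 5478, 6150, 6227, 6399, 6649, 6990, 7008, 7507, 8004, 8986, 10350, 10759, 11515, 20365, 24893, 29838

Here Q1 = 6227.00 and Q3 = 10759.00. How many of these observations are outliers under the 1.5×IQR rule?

3

IQR = 4532.00; fences at 6227.00 − 6798.00 = -571.00 and 10759.00 + 6798.00 = 17557.00.
Outside the cutoffs: 20365, 24893, 29838.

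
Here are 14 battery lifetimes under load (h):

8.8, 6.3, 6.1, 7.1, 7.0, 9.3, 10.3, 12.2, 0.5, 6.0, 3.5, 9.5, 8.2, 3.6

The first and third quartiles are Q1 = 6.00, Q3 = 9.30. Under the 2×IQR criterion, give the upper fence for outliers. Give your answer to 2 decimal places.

15.90

IQR = Q3 − Q1 = 9.30 − 6.00 = 3.30.
Lower fence = Q1 − 2·IQR = 6.00 − 6.60 = -0.60.
Upper fence = Q3 + 2·IQR = 9.30 + 6.60 = 15.90.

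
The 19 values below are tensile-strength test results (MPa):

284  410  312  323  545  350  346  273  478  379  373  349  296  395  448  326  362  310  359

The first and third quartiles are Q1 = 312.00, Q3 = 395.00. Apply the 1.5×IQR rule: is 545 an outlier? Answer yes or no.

yes

IQR = Q3 − Q1 = 395.00 − 312.00 = 83.00.
Lower fence = Q1 − 1.5·IQR = 312.00 − 124.50 = 187.50.
Upper fence = Q3 + 1.5·IQR = 395.00 + 124.50 = 519.50.
545 lies above the upper fence.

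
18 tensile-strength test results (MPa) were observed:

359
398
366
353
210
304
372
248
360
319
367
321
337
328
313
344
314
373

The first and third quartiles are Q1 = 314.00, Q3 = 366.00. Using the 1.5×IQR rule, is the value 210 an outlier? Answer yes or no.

IQR = Q3 − Q1 = 366.00 − 314.00 = 52.00.
Lower fence = Q1 − 1.5·IQR = 314.00 − 78.00 = 236.00.
Upper fence = Q3 + 1.5·IQR = 366.00 + 78.00 = 444.00.
210 lies below the lower fence.

yes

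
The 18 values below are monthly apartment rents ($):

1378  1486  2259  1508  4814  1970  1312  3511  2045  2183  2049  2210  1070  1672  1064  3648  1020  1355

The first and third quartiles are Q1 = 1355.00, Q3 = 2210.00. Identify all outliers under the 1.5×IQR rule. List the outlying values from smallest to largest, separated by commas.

3511, 3648, 4814

IQR = Q3 − Q1 = 2210.00 − 1355.00 = 855.00.
Lower fence = Q1 − 1.5·IQR = 1355.00 − 1282.50 = 72.50.
Upper fence = Q3 + 1.5·IQR = 2210.00 + 1282.50 = 3492.50.
3511 > 3492.50 → outlier.
3648 > 3492.50 → outlier.
4814 > 3492.50 → outlier.
All remaining values lie within [72.50, 3492.50].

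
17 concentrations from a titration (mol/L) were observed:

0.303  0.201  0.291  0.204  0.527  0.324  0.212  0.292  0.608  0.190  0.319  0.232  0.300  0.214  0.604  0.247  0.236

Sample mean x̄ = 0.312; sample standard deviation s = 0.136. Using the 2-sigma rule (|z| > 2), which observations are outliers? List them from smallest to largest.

0.604, 0.608

Cutoffs at x̄ ± 2s: 0.312 ± 2·0.136 = [0.040, 0.584].
0.604: z = 2.15, |z| > 2 → outlier.
0.608: z = 2.18, |z| > 2 → outlier.
Every other value lies within [0.040, 0.584].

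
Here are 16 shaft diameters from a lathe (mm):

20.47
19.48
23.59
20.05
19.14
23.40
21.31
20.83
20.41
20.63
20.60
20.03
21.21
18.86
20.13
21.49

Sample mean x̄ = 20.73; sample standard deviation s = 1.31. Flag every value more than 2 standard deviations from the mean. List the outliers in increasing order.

Cutoffs at x̄ ± 2s: 20.73 ± 2·1.31 = [18.11, 23.35].
23.40: z = 2.04, |z| > 2 → outlier.
23.59: z = 2.18, |z| > 2 → outlier.
Every other value lies within [18.11, 23.35].

23.40, 23.59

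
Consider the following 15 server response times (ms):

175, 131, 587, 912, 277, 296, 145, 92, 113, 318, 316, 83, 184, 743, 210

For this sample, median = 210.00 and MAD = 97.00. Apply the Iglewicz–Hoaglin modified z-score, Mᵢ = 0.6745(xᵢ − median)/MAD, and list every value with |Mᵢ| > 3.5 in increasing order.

|Mᵢ| > 3.5 ⇔ |xᵢ − 210.00| > 3.5·97.00/0.6745 = 503.34.
So outliers lie outside [-293.34, 713.34].
743: M = 3.71 → outlier.
912: M = 4.88 → outlier.

743, 912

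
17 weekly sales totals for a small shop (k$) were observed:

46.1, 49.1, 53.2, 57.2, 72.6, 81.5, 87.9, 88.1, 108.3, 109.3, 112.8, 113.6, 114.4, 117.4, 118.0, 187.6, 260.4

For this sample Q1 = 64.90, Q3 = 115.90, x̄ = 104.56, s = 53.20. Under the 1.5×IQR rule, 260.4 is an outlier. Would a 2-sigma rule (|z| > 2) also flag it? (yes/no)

yes

z = (260.4 − 104.56) / 53.20 = 2.93.
|z| = 2.93 > 2.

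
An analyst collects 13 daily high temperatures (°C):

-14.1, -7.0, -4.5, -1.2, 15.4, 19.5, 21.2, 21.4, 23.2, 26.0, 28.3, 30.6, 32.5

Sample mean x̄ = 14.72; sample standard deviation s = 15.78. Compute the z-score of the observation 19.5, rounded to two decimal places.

z = (19.5 − 14.72) / 15.78 = 0.30.

0.30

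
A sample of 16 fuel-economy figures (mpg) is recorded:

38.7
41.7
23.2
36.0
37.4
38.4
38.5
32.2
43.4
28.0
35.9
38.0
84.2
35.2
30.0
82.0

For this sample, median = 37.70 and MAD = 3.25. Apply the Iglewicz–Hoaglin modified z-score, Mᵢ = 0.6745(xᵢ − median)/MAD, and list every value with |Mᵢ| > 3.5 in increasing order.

82.0, 84.2

|Mᵢ| > 3.5 ⇔ |xᵢ − 37.70| > 3.5·3.25/0.6745 = 16.86.
So outliers lie outside [20.84, 54.56].
82.0: M = 9.19 → outlier.
84.2: M = 9.65 → outlier.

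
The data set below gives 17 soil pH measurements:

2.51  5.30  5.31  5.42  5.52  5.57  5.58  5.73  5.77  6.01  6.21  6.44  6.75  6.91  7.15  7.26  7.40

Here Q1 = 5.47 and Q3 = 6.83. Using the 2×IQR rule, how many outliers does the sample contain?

IQR = 1.36; fences at 5.47 − 2.72 = 2.75 and 6.83 + 2.72 = 9.55.
Outside the cutoffs: 2.51.

1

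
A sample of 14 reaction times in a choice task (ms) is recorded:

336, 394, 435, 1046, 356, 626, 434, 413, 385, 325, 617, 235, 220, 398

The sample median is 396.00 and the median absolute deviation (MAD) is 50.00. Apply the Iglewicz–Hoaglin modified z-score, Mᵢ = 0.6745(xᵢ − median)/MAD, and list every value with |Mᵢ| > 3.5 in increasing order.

1046

|Mᵢ| > 3.5 ⇔ |xᵢ − 396.00| > 3.5·50.00/0.6745 = 259.45.
So outliers lie outside [136.55, 655.45].
1046: M = 8.77 → outlier.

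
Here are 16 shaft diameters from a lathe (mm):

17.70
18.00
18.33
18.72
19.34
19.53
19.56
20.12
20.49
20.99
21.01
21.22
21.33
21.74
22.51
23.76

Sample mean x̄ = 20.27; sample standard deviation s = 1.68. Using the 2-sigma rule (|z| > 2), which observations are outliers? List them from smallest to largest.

23.76

Cutoffs at x̄ ± 2s: 20.27 ± 2·1.68 = [16.91, 23.63].
23.76: z = 2.08, |z| > 2 → outlier.
Every other value lies within [16.91, 23.63].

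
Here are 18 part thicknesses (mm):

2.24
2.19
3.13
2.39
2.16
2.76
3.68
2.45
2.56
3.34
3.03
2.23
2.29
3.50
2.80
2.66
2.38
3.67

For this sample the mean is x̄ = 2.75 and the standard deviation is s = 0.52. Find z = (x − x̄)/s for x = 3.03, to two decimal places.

0.54

z = (3.03 − 2.75) / 0.52 = 0.54.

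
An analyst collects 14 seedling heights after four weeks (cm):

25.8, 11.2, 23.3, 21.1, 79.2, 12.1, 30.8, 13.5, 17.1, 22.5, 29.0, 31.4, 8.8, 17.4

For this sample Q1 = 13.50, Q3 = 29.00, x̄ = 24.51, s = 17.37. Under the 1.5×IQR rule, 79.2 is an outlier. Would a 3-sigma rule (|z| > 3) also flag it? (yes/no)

yes

z = (79.2 − 24.51) / 17.37 = 3.15.
|z| = 3.15 > 3.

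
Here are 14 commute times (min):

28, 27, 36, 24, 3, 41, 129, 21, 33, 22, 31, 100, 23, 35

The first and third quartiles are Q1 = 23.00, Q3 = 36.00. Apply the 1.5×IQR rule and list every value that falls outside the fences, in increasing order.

IQR = Q3 − Q1 = 36.00 − 23.00 = 13.00.
Lower fence = Q1 − 1.5·IQR = 23.00 − 19.50 = 3.50.
Upper fence = Q3 + 1.5·IQR = 36.00 + 19.50 = 55.50.
3 < 3.50 → outlier.
100 > 55.50 → outlier.
129 > 55.50 → outlier.
All remaining values lie within [3.50, 55.50].

3, 100, 129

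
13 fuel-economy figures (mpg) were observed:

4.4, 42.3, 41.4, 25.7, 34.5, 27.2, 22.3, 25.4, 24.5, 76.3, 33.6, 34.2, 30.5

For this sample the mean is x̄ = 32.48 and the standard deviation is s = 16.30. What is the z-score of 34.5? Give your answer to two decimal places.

0.12

z = (34.5 − 32.48) / 16.30 = 0.12.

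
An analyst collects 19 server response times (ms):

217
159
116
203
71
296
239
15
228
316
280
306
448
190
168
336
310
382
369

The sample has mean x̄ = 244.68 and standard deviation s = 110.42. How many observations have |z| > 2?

Cutoffs: x̄ ± 2s = [23.84, 465.52].
Outside the cutoffs: 15.

1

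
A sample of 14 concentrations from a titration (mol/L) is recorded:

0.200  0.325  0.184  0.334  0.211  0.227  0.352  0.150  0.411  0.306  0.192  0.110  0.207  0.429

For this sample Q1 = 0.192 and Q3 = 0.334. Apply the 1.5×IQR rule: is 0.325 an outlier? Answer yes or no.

IQR = Q3 − Q1 = 0.334 − 0.192 = 0.142.
Lower fence = Q1 − 1.5·IQR = 0.192 − 0.213 = -0.021.
Upper fence = Q3 + 1.5·IQR = 0.334 + 0.213 = 0.547.
0.325 lies within [-0.021, 0.547].

no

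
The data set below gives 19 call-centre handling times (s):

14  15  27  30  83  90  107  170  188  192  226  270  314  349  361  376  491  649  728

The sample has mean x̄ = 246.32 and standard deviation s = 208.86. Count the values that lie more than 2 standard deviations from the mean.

1

Cutoffs: x̄ ± 2s = [-171.40, 664.04].
Outside the cutoffs: 728.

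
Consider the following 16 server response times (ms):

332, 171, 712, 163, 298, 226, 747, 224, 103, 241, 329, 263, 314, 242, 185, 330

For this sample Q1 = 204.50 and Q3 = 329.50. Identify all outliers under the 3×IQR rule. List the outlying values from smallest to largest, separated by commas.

IQR = Q3 − Q1 = 329.50 − 204.50 = 125.00.
Lower fence = Q1 − 3·IQR = 204.50 − 375.00 = -170.50.
Upper fence = Q3 + 3·IQR = 329.50 + 375.00 = 704.50.
712 > 704.50 → outlier.
747 > 704.50 → outlier.
All remaining values lie within [-170.50, 704.50].

712, 747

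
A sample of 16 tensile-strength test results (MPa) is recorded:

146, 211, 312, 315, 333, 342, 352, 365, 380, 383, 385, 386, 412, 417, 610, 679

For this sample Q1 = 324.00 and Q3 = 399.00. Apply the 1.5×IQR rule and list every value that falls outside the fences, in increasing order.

IQR = Q3 − Q1 = 399.00 − 324.00 = 75.00.
Lower fence = Q1 − 1.5·IQR = 324.00 − 112.50 = 211.50.
Upper fence = Q3 + 1.5·IQR = 399.00 + 112.50 = 511.50.
146 < 211.50 → outlier.
211 < 211.50 → outlier.
610 > 511.50 → outlier.
679 > 511.50 → outlier.
All remaining values lie within [211.50, 511.50].

146, 211, 610, 679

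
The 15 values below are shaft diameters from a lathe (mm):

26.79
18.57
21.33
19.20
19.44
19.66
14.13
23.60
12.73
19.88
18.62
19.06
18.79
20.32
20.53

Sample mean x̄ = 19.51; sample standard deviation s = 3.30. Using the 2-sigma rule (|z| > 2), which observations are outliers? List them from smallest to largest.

12.73, 26.79

Cutoffs at x̄ ± 2s: 19.51 ± 2·3.30 = [12.91, 26.11].
12.73: z = -2.05, |z| > 2 → outlier.
26.79: z = 2.21, |z| > 2 → outlier.
Every other value lies within [12.91, 26.11].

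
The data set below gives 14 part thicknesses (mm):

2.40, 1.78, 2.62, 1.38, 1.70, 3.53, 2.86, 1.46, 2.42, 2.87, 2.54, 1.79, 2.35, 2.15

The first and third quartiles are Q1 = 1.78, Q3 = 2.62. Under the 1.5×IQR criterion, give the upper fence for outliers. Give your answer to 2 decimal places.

3.88

IQR = Q3 − Q1 = 2.62 − 1.78 = 0.84.
Lower fence = Q1 − 1.5·IQR = 1.78 − 1.26 = 0.52.
Upper fence = Q3 + 1.5·IQR = 2.62 + 1.26 = 3.88.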